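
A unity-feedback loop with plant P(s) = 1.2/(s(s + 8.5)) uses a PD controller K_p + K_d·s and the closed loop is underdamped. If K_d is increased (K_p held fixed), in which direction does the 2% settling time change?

Characteristic equation s² + (8.5 + 1.2K_d)s + 1.2K_p = 0: raising K_d increases ζω_n = (8.5+1.2K_d)/2 while the loop stays underdamped, so T_s ≈ 4/(ζω_n) decreases.

decrease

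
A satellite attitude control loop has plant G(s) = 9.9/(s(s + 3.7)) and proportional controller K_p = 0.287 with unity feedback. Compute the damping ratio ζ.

With unity feedback the closed-loop characteristic equation is s² + 3.7s + 0.287·9.9 = s² + 3.7s + 2.841 = 0.
So ω_n² = 2.841 ⇒ ω_n = 1.686 rad/s, and ζ = 3.7/(2ω_n) = 1.1.

ζ = 1.1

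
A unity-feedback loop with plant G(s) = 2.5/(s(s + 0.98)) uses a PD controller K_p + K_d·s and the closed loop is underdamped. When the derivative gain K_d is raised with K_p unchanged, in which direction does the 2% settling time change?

decrease

Characteristic equation s² + (0.98 + 2.5K_d)s + 2.5K_p = 0: raising K_d increases ζω_n = (0.98+2.5K_d)/2 while the loop stays underdamped, so T_s ≈ 4/(ζω_n) decreases.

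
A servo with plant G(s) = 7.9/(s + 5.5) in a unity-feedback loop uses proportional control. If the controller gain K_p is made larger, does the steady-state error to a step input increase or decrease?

decrease

The position error constant K_pos = K_p·G(0) grows with K_p, and e_ss = 1/(1+K_pos) falls.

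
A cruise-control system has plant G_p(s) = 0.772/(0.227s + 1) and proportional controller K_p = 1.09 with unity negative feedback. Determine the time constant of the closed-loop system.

Closed loop: T(s) = K_p·G_p/(1+K_p·G_p) = 0.8415/(0.227s + 1 + 0.8415), with pole at s = −(1 + 0.8415)/0.227 = −8.112.
Closed-loop time constant τ = 1/8.112 = 0.123 s.

τ = 0.123 s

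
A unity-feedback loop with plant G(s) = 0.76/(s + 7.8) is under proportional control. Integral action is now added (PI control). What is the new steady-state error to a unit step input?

0

The integrator makes K_pos = lim_{s→0} C(s)G(s) infinite, so e_ss = 1/(1+K_pos) = 0.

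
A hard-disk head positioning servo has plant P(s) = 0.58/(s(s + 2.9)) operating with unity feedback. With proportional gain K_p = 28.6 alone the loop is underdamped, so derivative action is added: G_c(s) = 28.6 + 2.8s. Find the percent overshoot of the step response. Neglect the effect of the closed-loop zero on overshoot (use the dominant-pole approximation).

Forward path: (28.6 + 2.8s)·0.58/(s(s+2.9)). The closed-loop characteristic equation is s² + (2.9 + 0.58·2.8)s + 0.58·28.6 = 0.
That is s² + 4.524s + 16.59 = 0, so ω_n = 4.073 rad/s and ζ = 4.524/(2·4.073) = 0.5554.
%OS = 100·exp(−πζ/√(1−ζ²)) = 12.3%.

12.3%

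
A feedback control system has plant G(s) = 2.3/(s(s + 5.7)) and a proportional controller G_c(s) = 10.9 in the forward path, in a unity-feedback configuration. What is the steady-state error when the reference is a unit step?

The open loop G_c(s)G(s) has a pole at the origin (type 1), so the static position error constant is infinite and e_ss = 1/(1+∞) = 0.

0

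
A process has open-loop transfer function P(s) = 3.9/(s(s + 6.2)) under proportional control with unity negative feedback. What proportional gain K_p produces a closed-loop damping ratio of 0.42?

K_p = 14

Closed-loop characteristic equation: s² + 6.2s + K_p·3.9 = 0.
So ω_n = √(3.9K_p) and 2ζω_n = 6.2, giving ζ = 6.2/(2√(3.9K_p)).
Setting ζ = 0.42: √(3.9K_p) = 6.2/(2·0.42) = 7.381, so K_p = 54.48/3.9 = 14.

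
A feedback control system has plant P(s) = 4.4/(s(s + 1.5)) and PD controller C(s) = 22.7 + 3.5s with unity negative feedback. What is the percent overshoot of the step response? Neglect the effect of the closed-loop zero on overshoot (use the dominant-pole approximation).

0.691%

Forward path: (22.7 + 3.5s)·4.4/(s(s+1.5)). The closed-loop characteristic equation is s² + (1.5 + 4.4·3.5)s + 4.4·22.7 = 0.
That is s² + 16.9s + 99.88 = 0, so ω_n = 9.994 rad/s and ζ = 16.9/(2·9.994) = 0.8455.
%OS = 100·exp(−πζ/√(1−ζ²)) = 0.691%.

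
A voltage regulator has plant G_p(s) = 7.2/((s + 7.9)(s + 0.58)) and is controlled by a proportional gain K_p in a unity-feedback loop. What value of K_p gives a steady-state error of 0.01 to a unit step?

Steady-state error for a unit step on this type-0 loop is 1/(1 + K_p·G_p(0)).
G_p(0) = 1.571. Require 1/(1 + K_p·1.571) = 0.01, so 1 + 1.571·K_p = 100.
K_p = (100 − 1)/1.571 = 63.

K_p = 63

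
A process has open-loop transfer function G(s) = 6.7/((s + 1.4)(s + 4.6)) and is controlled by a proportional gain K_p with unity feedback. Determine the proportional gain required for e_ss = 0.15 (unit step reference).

K_p = 5.45

For a type-0 loop with proportional control, e_ss = 1/(1 + K_p·G(0)).
G(0) = 1.04. Require 1/(1 + K_p·1.04) = 0.15, so 1 + 1.04·K_p = 6.667.
K_p = (6.667 − 1)/1.04 = 5.45.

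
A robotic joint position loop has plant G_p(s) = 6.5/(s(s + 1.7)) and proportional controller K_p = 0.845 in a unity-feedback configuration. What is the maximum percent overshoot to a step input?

29.4%

From 1 + K_pG_p(s) = 0: s² + 1.7s + 5.492 = 0 ⇒ ω_n = 2.344, ζ = 0.3627.
%OS = 100·exp(−πζ/√(1−ζ²)) = 100·exp(−π·0.3627/√0.8685) = 29.4%.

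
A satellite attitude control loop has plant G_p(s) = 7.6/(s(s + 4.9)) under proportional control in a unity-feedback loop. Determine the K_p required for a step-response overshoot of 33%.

From %OS = 100·exp(−πζ/√(1−ζ²)) = 33%, ζ = −ln(0.33)/√(π²+ln²(0.33)) = 0.3328.
Characteristic equation s² + 4.9s + 7.6K_p = 0 gives ζ = 4.9/(2√(7.6K_p)).
Setting ζ = 0.3328: √(7.6K_p) = 4.9/(2·0.3328) = 7.362, so K_p = 54.2/7.6 = 7.13.

K_p = 7.13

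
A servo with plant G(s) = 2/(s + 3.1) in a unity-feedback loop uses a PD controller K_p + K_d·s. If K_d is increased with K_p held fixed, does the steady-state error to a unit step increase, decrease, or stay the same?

unchanged

At s = 0 the derivative term contributes nothing: C(0) = K_p regardless of K_d, so K_pos = K_p·G(0) and e_ss are unchanged.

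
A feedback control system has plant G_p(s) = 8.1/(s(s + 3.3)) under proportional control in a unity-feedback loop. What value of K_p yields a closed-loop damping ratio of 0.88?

Closed-loop characteristic equation: s² + 3.3s + K_p·8.1 = 0.
So ω_n = √(8.1K_p) and 2ζω_n = 3.3, giving ζ = 3.3/(2√(8.1K_p)).
Setting ζ = 0.88: √(8.1K_p) = 3.3/(2·0.88) = 1.875, so K_p = 3.516/8.1 = 0.434.

K_p = 0.434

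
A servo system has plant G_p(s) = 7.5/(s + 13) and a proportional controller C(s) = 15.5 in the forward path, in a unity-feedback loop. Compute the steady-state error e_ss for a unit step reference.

The loop is type 0. Static position error constant K_pos = C(0)·G_p(0) = 15.5·0.5769 = 8.942.
Steady-state error to a unit step: e_ss = 1/(1+K_pos) = 1/9.942 = 0.101.

0.101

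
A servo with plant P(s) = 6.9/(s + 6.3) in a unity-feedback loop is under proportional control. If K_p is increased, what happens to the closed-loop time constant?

Closed-loop pole is at s = −(6.3+K_p·6.9); larger K_p moves it further left, so τ = 1/(6.3+K_p·6.9) decreases.

decrease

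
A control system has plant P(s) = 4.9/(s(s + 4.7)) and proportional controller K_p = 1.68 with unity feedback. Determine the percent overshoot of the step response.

From 1 + K_pP(s) = 0: s² + 4.7s + 8.232 = 0 ⇒ ω_n = 2.869, ζ = 0.8191.
%OS = 100·exp(−πζ/√(1−ζ²)) = 100·exp(−π·0.8191/√0.3291) = 1.13%.

1.13%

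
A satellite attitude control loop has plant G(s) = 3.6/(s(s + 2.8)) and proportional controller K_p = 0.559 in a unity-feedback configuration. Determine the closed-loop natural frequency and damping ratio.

ω_n = 1.42 rad/s, ζ = 0.987

With unity feedback the closed-loop characteristic equation is s² + 2.8s + 0.559·3.6 = s² + 2.8s + 2.012 = 0.
Matching s² + 2ζω_n s + ω_n²: ω_n = √2.012 = 1.419 rad/s and 2ζω_n = 2.8, so ζ = 2.8/(2·1.419) = 0.987.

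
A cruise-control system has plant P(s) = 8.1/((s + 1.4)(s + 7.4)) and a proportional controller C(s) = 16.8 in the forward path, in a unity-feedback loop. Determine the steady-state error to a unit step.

0.0707

The loop is type 0. Static position error constant K_pos = C(0)·P(0) = 16.8·0.7819 = 13.14.
Steady-state error to a unit step: e_ss = 1/(1+K_pos) = 1/14.14 = 0.0707.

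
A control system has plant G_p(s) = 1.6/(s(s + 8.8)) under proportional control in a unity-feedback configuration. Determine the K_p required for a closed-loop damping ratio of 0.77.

K_p = 20.4

Closed-loop characteristic equation: s² + 8.8s + K_p·1.6 = 0.
So ω_n = √(1.6K_p) and 2ζω_n = 8.8, giving ζ = 8.8/(2√(1.6K_p)).
Setting ζ = 0.77: √(1.6K_p) = 8.8/(2·0.77) = 5.714, so K_p = 32.65/1.6 = 20.4.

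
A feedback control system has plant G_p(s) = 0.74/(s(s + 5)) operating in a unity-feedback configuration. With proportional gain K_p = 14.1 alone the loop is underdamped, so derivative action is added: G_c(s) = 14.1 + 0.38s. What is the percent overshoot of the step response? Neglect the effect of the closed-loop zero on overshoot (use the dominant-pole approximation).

Forward path: (14.1 + 0.38s)·0.74/(s(s+5)). The closed-loop characteristic equation is s² + (5 + 0.74·0.38)s + 0.74·14.1 = 0.
That is s² + 5.281s + 10.43 = 0, so ω_n = 3.23 rad/s and ζ = 5.281/(2·3.23) = 0.8175.
%OS = 100·exp(−πζ/√(1−ζ²)) = 1.16%.

1.16%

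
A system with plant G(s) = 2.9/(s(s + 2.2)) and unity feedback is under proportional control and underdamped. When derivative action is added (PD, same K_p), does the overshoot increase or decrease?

With PD the characteristic equation becomes s² + (a + K·K_d)s + K·K_p = 0; the damping term grows, ζ rises, overshoot falls.

decrease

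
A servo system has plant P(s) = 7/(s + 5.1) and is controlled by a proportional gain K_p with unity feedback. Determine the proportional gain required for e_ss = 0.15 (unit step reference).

K_p = 4.13

For a type-0 loop with proportional control, e_ss = 1/(1 + K_p·P(0)).
P(0) = 1.373. Require 1/(1 + K_p·1.373) = 0.15, so 1 + 1.373·K_p = 6.667.
K_p = (6.667 − 1)/1.373 = 4.13.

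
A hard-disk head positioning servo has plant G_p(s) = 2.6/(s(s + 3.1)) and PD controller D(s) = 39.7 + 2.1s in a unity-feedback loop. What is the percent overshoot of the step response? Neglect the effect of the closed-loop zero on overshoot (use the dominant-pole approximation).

23.2%

Forward path: (39.7 + 2.1s)·2.6/(s(s+3.1)). The closed-loop characteristic equation is s² + (3.1 + 2.6·2.1)s + 2.6·39.7 = 0.
That is s² + 8.56s + 103.2 = 0, so ω_n = 10.16 rad/s and ζ = 8.56/(2·10.16) = 0.4213.
%OS = 100·exp(−πζ/√(1−ζ²)) = 23.2%.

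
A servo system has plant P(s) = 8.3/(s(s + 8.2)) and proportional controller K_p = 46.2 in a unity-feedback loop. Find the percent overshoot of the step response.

51%

Closed-loop characteristic equation: s² + 8.2s + 383.5 = 0, so ω_n = 19.58 rad/s and ζ = 8.2/(2·19.58) = 0.2094.
%OS = 100·exp(−πζ/√(1−ζ²)) = 100·exp(−π·0.2094/√0.9562) = 51%.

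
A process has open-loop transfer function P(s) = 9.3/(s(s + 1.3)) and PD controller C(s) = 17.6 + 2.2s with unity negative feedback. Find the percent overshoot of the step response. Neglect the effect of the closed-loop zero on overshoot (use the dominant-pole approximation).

Forward path: (17.6 + 2.2s)·9.3/(s(s+1.3)). The closed-loop characteristic equation is s² + (1.3 + 9.3·2.2)s + 9.3·17.6 = 0.
That is s² + 21.76s + 163.7 = 0, so ω_n = 12.79 rad/s and ζ = 21.76/(2·12.79) = 0.8504.
%OS = 100·exp(−πζ/√(1−ζ²)) = 0.623%.

0.623%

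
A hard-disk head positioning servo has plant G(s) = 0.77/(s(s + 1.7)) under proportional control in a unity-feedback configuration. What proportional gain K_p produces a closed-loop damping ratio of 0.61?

K_p = 2.52

Closed-loop characteristic equation: s² + 1.7s + K_p·0.77 = 0.
So ω_n = √(0.77K_p) and 2ζω_n = 1.7, giving ζ = 1.7/(2√(0.77K_p)).
Setting ζ = 0.61: √(0.77K_p) = 1.7/(2·0.61) = 1.393, so K_p = 1.942/0.77 = 2.52.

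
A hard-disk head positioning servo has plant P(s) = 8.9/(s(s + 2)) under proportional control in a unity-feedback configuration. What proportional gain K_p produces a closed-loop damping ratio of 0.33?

K_p = 1.03

Closed-loop characteristic equation: s² + 2s + K_p·8.9 = 0.
So ω_n = √(8.9K_p) and 2ζω_n = 2, giving ζ = 2/(2√(8.9K_p)).
Setting ζ = 0.33: √(8.9K_p) = 2/(2·0.33) = 3.03, so K_p = 9.183/8.9 = 1.03.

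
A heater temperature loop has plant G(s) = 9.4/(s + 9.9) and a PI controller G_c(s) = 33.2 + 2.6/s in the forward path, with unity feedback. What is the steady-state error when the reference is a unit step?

0

The open loop G_c(s)G(s) has a pole at the origin (type 1), so the static position error constant is infinite and e_ss = 1/(1+∞) = 0.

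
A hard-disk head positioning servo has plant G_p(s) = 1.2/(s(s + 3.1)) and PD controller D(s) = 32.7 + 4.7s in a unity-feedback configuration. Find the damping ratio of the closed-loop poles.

ζ = 0.698

Forward path: (32.7 + 4.7s)·1.2/(s(s+3.1)). The closed-loop characteristic equation is s² + (3.1 + 1.2·4.7)s + 1.2·32.7 = 0.
That is s² + 8.74s + 39.24 = 0, so ω_n = 6.264 rad/s and ζ = 8.74/(2·6.264) = 0.6976.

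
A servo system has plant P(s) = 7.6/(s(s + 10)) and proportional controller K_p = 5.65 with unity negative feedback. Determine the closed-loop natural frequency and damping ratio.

ω_n = 6.55 rad/s, ζ = 0.763

With unity feedback the closed-loop characteristic equation is s² + 10s + 5.65·7.6 = s² + 10s + 42.94 = 0.
So ω_n² = 42.94 ⇒ ω_n = 6.553 rad/s, and ζ = 10/(2ω_n) = 0.763.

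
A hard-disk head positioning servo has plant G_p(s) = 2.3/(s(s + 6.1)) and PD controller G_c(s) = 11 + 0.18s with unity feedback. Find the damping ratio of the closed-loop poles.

Forward path: (11 + 0.18s)·2.3/(s(s+6.1)). The closed-loop characteristic equation is s² + (6.1 + 2.3·0.18)s + 2.3·11 = 0.
That is s² + 6.514s + 25.3 = 0, so ω_n = 5.03 rad/s and ζ = 6.514/(2·5.03) = 0.6475.

ζ = 0.648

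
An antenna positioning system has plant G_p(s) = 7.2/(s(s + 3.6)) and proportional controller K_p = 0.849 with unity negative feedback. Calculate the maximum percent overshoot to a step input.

3.56%

From 1 + K_pG_p(s) = 0: s² + 3.6s + 6.113 = 0 ⇒ ω_n = 2.472, ζ = 0.728.
%OS = 100·exp(−πζ/√(1−ζ²)) = 100·exp(−π·0.728/√0.47) = 3.56%.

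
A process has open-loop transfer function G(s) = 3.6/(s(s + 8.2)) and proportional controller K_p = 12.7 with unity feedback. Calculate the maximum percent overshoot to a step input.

9.11%

From 1 + K_pG(s) = 0: s² + 8.2s + 45.72 = 0 ⇒ ω_n = 6.762, ζ = 0.6064.
%OS = 100·exp(−πζ/√(1−ζ²)) = 100·exp(−π·0.6064/√0.6323) = 9.11%.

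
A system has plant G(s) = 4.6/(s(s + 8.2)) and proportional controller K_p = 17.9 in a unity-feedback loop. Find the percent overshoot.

From 1 + K_pG(s) = 0: s² + 8.2s + 82.34 = 0 ⇒ ω_n = 9.074, ζ = 0.4518.
%OS = 100·exp(−πζ/√(1−ζ²)) = 100·exp(−π·0.4518/√0.7958) = 20.4%.

20.4%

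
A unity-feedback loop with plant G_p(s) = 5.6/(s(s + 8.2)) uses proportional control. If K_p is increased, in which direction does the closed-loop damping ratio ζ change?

ζ = 8.2/(2√(5.6K_p)); increasing K_p raises the denominator, so ζ falls.

decrease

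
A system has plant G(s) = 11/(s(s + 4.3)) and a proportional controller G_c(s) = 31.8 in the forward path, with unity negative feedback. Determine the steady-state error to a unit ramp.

The loop has one pole at the origin (type 1). Velocity error constant K_v = lim_{s→0} s·G_c(s)G(s) = 31.8·11/4.3 = 81.35.
Steady-state error to a unit ramp: e_ss = 1/K_v = 0.0123.

0.0123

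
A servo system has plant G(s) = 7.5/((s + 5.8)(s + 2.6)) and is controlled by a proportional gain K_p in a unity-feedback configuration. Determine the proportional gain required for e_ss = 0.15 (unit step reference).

K_p = 11.4

Steady-state error for a unit step on this type-0 loop is 1/(1 + K_p·G(0)).
G(0) = 0.4973. Require 1/(1 + K_p·0.4973) = 0.15, so 1 + 0.4973·K_p = 6.667.
K_p = (6.667 − 1)/0.4973 = 11.4.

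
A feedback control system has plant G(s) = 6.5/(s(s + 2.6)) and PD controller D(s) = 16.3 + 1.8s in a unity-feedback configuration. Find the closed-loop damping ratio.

ζ = 0.695

Forward path: (16.3 + 1.8s)·6.5/(s(s+2.6)). The closed-loop characteristic equation is s² + (2.6 + 6.5·1.8)s + 6.5·16.3 = 0.
That is s² + 14.3s + 106 = 0, so ω_n = 10.29 rad/s and ζ = 14.3/(2·10.29) = 0.6946.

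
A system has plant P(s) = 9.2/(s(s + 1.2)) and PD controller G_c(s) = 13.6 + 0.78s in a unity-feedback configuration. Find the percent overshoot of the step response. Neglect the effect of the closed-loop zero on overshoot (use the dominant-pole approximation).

Forward path: (13.6 + 0.78s)·9.2/(s(s+1.2)). The closed-loop characteristic equation is s² + (1.2 + 9.2·0.78)s + 9.2·13.6 = 0.
That is s² + 8.376s + 125.1 = 0, so ω_n = 11.19 rad/s and ζ = 8.376/(2·11.19) = 0.3744.
%OS = 100·exp(−πζ/√(1−ζ²)) = 28.1%.

28.1%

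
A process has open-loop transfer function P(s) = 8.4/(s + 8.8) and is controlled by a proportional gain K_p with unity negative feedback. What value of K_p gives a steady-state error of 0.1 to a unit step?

K_p = 9.43

For a type-0 loop with proportional control, e_ss = 1/(1 + K_p·P(0)).
P(0) = 0.9545. Require 1/(1 + K_p·0.9545) = 0.1, so 1 + 0.9545·K_p = 10.
K_p = (10 − 1)/0.9545 = 9.43.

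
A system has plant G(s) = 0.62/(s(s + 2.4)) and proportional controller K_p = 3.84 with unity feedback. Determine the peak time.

From 1 + K_pG(s) = 0: s² + 2.4s + 2.381 = 0 ⇒ ω_n = 1.543, ζ = 0.7777.
Damped frequency ω_d = ω_n√(1−ζ²) = 0.9699 rad/s, so peak time T_p = π/ω_d = 3.24 s.

T_p = 3.24 s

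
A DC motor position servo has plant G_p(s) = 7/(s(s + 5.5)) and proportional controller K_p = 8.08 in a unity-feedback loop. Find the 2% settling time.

T_s ≈ 1.45 s

The closed-loop denominator s² + 5.5s + 56.56 gives ω_n = √56.56 = 7.521 and ζ = 5.5/(2ω_n) = 0.3657.
2% settling time T_s ≈ 4/(ζω_n) = 4/2.75 = 1.45 s.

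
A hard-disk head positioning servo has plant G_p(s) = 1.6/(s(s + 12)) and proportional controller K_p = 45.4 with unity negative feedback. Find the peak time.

From 1 + K_pG_p(s) = 0: s² + 12s + 72.64 = 0 ⇒ ω_n = 8.523, ζ = 0.704.
Damped frequency ω_d = ω_n√(1−ζ²) = 6.053 rad/s, so peak time T_p = π/ω_d = 0.519 s.

T_p = 0.519 s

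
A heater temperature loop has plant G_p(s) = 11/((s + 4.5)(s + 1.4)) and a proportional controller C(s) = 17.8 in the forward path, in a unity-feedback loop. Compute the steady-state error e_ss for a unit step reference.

0.0312

The loop is type 0. Static position error constant K_pos = C(0)·G_p(0) = 17.8·1.746 = 31.08.
Steady-state error to a unit step: e_ss = 1/(1+K_pos) = 1/32.08 = 0.0312.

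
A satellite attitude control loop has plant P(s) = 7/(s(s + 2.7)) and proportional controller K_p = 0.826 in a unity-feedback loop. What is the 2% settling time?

From 1 + K_pP(s) = 0: s² + 2.7s + 5.782 = 0 ⇒ ω_n = 2.405, ζ = 0.5614.
2% settling time T_s ≈ 4/(ζω_n) = 4/1.35 = 2.96 s.

T_s ≈ 2.96 s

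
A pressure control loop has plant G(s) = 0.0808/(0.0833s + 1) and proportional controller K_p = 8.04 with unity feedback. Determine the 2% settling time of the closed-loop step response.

Closed loop: T(s) = K_p·G/(1+K_p·G) = 0.6496/(0.0833s + 1 + 0.6496), with pole at s = −(1 + 0.6496)/0.0833 = −19.8.
τ = 1/19.8 = 0.0505 s, so 2% settling time ≈ 4τ = 0.202 s.

T_s ≈ 0.202 s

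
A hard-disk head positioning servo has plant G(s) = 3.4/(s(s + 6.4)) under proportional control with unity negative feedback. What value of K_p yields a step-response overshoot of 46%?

K_p = 52.3

From %OS = 100·exp(−πζ/√(1−ζ²)) = 46%, ζ = −ln(0.46)/√(π²+ln²(0.46)) = 0.24.
Characteristic equation s² + 6.4s + 3.4K_p = 0 gives ζ = 6.4/(2√(3.4K_p)).
Setting ζ = 0.24: √(3.4K_p) = 6.4/(2·0.24) = 13.34, so K_p = 177.8/3.4 = 52.3.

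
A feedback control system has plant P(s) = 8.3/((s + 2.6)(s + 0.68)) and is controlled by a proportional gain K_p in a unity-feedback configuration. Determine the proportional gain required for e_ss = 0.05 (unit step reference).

The loop is type 0, so e_ss(step) = 1/(1 + K_pos) with K_pos = K_p·P(0).
P(0) = 4.695. Require 1/(1 + K_p·4.695) = 0.05, so 1 + 4.695·K_p = 20.
K_p = (20 − 1)/4.695 = 4.05.

K_p = 4.05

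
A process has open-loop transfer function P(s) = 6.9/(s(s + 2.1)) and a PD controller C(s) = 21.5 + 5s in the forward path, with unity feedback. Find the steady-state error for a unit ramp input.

The loop has one pole at the origin (type 1). Velocity error constant K_v = lim_{s→0} s·C(s)P(s) = 21.5·6.9/2.1 = 70.64.
Steady-state error to a unit ramp: e_ss = 1/K_v = 0.0142.

0.0142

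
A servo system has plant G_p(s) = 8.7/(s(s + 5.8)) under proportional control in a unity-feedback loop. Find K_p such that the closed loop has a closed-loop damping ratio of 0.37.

K_p = 7.06

Closed-loop characteristic equation: s² + 5.8s + K_p·8.7 = 0.
So ω_n = √(8.7K_p) and 2ζω_n = 5.8, giving ζ = 5.8/(2√(8.7K_p)).
Setting ζ = 0.37: √(8.7K_p) = 5.8/(2·0.37) = 7.838, so K_p = 61.43/8.7 = 7.06.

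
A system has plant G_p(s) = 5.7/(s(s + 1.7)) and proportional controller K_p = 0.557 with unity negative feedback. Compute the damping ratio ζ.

ζ = 0.477

With unity feedback the closed-loop characteristic equation is s² + 1.7s + 0.557·5.7 = s² + 1.7s + 3.175 = 0.
So ω_n² = 3.175 ⇒ ω_n = 1.782 rad/s, and ζ = 1.7/(2ω_n) = 0.477.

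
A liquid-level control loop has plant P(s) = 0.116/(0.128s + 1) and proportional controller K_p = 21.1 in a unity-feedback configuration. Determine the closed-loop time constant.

τ = 0.0371 s

Closed loop: T(s) = K_p·P/(1+K_p·P) = 2.448/(0.128s + 1 + 2.448), with pole at s = −(1 + 2.448)/0.128 = −26.93.
Closed-loop time constant τ = 1/26.93 = 0.0371 s.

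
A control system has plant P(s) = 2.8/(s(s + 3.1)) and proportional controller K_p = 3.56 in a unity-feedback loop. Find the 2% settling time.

T_s ≈ 2.58 s

Closed-loop characteristic equation: s² + 3.1s + 9.968 = 0, so ω_n = 3.157 rad/s and ζ = 3.1/(2·3.157) = 0.4909.
2% settling time T_s ≈ 4/(ζω_n) = 4/1.55 = 2.58 s.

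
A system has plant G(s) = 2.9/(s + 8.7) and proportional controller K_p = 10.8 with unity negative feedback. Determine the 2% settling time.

Closed-loop transfer function: T(s) = K_p·G(s)/(1 + K_p·G(s)) = 31.32/(s + 8.7 + 31.32) = 31.32/(s + 40.02).
Time constant τ = 1/40.02 = 0.02499 s, so the 2% settling time is about 4τ = 0.1 s.

T_s ≈ 0.1 s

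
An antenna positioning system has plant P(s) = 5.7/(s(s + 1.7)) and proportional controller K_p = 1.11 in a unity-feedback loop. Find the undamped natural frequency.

With unity feedback the closed-loop characteristic equation is s² + 1.7s + 1.11·5.7 = s² + 1.7s + 6.327 = 0.
Matching s² + 2ζω_n s + ω_n²: ω_n = √6.327 = 2.515 rad/s and 2ζω_n = 1.7, so ζ = 1.7/(2·2.515) = 0.338.

ω_n = 2.52 rad/s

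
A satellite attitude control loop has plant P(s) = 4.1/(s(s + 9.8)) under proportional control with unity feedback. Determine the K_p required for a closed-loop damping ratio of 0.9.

Closed-loop characteristic equation: s² + 9.8s + K_p·4.1 = 0.
So ω_n = √(4.1K_p) and 2ζω_n = 9.8, giving ζ = 9.8/(2√(4.1K_p)).
Setting ζ = 0.9: √(4.1K_p) = 9.8/(2·0.9) = 5.444, so K_p = 29.64/4.1 = 7.23.

K_p = 7.23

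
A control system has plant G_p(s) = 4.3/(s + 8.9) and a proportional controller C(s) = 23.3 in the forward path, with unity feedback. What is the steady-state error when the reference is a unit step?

The loop is type 0. Static position error constant K_pos = C(0)·G_p(0) = 23.3·0.4831 = 11.26.
Steady-state error to a unit step: e_ss = 1/(1+K_pos) = 1/12.26 = 0.0816.

0.0816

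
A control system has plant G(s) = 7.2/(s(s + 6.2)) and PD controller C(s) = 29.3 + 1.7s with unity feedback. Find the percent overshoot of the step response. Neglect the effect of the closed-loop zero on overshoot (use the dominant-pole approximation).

Forward path: (29.3 + 1.7s)·7.2/(s(s+6.2)). The closed-loop characteristic equation is s² + (6.2 + 7.2·1.7)s + 7.2·29.3 = 0.
That is s² + 18.44s + 211 = 0, so ω_n = 14.52 rad/s and ζ = 18.44/(2·14.52) = 0.6348.
%OS = 100·exp(−πζ/√(1−ζ²)) = 7.57%.

7.57%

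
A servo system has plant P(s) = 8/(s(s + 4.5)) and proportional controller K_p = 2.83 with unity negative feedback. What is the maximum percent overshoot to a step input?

18.5%

Closed-loop characteristic equation: s² + 4.5s + 22.64 = 0, so ω_n = 4.758 rad/s and ζ = 4.5/(2·4.758) = 0.4729.
%OS = 100·exp(−πζ/√(1−ζ²)) = 100·exp(−π·0.4729/√0.7764) = 18.5%.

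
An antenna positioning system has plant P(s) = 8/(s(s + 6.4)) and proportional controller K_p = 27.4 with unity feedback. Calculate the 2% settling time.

From 1 + K_pP(s) = 0: s² + 6.4s + 219.2 = 0 ⇒ ω_n = 14.81, ζ = 0.2161.
2% settling time T_s ≈ 4/(ζω_n) = 4/3.2 = 1.25 s.

T_s ≈ 1.25 s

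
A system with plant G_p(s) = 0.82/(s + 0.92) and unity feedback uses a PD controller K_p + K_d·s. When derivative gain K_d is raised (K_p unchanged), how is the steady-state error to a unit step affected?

At s = 0 the derivative term contributes nothing: C(0) = K_p regardless of K_d, so K_pos = K_p·G_p(0) and e_ss are unchanged.

unchanged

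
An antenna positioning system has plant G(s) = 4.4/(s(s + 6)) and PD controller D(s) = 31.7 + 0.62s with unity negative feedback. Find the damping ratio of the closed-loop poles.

ζ = 0.37

Forward path: (31.7 + 0.62s)·4.4/(s(s+6)). The closed-loop characteristic equation is s² + (6 + 4.4·0.62)s + 4.4·31.7 = 0.
That is s² + 8.728s + 139.5 = 0, so ω_n = 11.81 rad/s and ζ = 8.728/(2·11.81) = 0.3695.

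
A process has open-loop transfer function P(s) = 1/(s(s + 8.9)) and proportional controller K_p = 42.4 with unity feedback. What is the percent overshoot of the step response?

The closed-loop denominator s² + 8.9s + 42.4 gives ω_n = √42.4 = 6.512 and ζ = 8.9/(2ω_n) = 0.6834.
%OS = 100·exp(−πζ/√(1−ζ²)) = 100·exp(−π·0.6834/√0.533) = 5.28%.

5.28%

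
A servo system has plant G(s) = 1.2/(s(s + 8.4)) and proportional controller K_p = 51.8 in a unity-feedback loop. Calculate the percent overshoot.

13.8%

From 1 + K_pG(s) = 0: s² + 8.4s + 62.16 = 0 ⇒ ω_n = 7.884, ζ = 0.5327.
%OS = 100·exp(−πζ/√(1−ζ²)) = 100·exp(−π·0.5327/√0.7162) = 13.8%.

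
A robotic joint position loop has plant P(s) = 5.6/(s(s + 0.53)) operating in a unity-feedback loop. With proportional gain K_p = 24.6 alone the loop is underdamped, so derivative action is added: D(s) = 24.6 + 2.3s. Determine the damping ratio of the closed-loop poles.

ζ = 0.571

Forward path: (24.6 + 2.3s)·5.6/(s(s+0.53)). The closed-loop characteristic equation is s² + (0.53 + 5.6·2.3)s + 5.6·24.6 = 0.
That is s² + 13.41s + 137.8 = 0, so ω_n = 11.74 rad/s and ζ = 13.41/(2·11.74) = 0.5713.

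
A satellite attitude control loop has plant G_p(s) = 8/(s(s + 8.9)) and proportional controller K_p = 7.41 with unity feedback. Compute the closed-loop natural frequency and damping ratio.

With unity feedback the closed-loop characteristic equation is s² + 8.9s + 7.41·8 = s² + 8.9s + 59.28 = 0.
So ω_n² = 59.28 ⇒ ω_n = 7.699 rad/s, and ζ = 8.9/(2ω_n) = 0.578.

ω_n = 7.7 rad/s, ζ = 0.578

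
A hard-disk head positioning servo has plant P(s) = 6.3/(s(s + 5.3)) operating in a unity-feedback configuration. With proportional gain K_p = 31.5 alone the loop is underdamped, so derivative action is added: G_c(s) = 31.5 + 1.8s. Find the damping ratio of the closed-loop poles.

Forward path: (31.5 + 1.8s)·6.3/(s(s+5.3)). The closed-loop characteristic equation is s² + (5.3 + 6.3·1.8)s + 6.3·31.5 = 0.
That is s² + 16.64s + 198.4 = 0, so ω_n = 14.09 rad/s and ζ = 16.64/(2·14.09) = 0.5906.

ζ = 0.591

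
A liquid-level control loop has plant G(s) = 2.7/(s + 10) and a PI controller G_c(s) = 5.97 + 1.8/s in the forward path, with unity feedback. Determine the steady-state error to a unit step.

The open loop G_c(s)G(s) has a pole at the origin (type 1), so the static position error constant is infinite and e_ss = 1/(1+∞) = 0.

0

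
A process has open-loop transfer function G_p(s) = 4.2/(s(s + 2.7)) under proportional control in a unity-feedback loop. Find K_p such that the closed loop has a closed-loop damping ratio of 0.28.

K_p = 5.53

Closed-loop characteristic equation: s² + 2.7s + K_p·4.2 = 0.
So ω_n = √(4.2K_p) and 2ζω_n = 2.7, giving ζ = 2.7/(2√(4.2K_p)).
Setting ζ = 0.28: √(4.2K_p) = 2.7/(2·0.28) = 4.821, so K_p = 23.25/4.2 = 5.53.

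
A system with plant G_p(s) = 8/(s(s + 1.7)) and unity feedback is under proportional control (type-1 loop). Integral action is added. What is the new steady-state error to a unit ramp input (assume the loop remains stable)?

The integrator raises the loop to type 2, so K_v → ∞ and e_ss to a ramp is zero.

0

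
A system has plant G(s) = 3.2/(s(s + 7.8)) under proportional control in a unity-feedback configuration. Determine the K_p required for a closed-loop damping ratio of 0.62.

K_p = 12.4

Closed-loop characteristic equation: s² + 7.8s + K_p·3.2 = 0.
So ω_n = √(3.2K_p) and 2ζω_n = 7.8, giving ζ = 7.8/(2√(3.2K_p)).
Setting ζ = 0.62: √(3.2K_p) = 7.8/(2·0.62) = 6.29, so K_p = 39.57/3.2 = 12.4.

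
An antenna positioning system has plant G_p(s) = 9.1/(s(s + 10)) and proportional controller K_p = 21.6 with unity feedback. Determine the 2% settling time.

T_s ≈ 0.8 s

From 1 + K_pG_p(s) = 0: s² + 10s + 196.6 = 0 ⇒ ω_n = 14.02, ζ = 0.3566.
2% settling time T_s ≈ 4/(ζω_n) = 4/5 = 0.8 s.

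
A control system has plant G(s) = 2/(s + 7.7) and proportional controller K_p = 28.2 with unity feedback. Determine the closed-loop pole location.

s = -64.1

Closed-loop transfer function: T(s) = K_p·G(s)/(1 + K_p·G(s)) = 56.4/(s + 7.7 + 56.4) = 56.4/(s + 64.1).
The closed-loop pole is at s = −64.1.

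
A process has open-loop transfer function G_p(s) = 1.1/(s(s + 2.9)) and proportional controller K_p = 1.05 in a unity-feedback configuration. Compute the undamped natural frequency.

ω_n = 1.07 rad/s

The closed-loop denominator is s(s+2.9) + 1.05·1.1 = s² + 2.9s + 1.155.
So ω_n² = 1.155 ⇒ ω_n = 1.075 rad/s, and ζ = 2.9/(2ω_n) = 1.35.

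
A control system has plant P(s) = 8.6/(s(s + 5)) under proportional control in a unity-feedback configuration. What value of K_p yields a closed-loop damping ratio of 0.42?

K_p = 4.12

Closed-loop characteristic equation: s² + 5s + K_p·8.6 = 0.
So ω_n = √(8.6K_p) and 2ζω_n = 5, giving ζ = 5/(2√(8.6K_p)).
Setting ζ = 0.42: √(8.6K_p) = 5/(2·0.42) = 5.952, so K_p = 35.43/8.6 = 4.12.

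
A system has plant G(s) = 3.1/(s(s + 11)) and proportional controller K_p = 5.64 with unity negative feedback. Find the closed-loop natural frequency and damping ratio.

1 + K_p·G(s) = 0 gives s² + 11s + 17.48 = 0.
So ω_n² = 17.48 ⇒ ω_n = 4.181 rad/s, and ζ = 11/(2ω_n) = 1.32.

ω_n = 4.18 rad/s, ζ = 1.32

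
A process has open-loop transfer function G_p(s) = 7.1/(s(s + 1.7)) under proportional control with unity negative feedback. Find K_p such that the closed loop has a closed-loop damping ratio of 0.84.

K_p = 0.144

Closed-loop characteristic equation: s² + 1.7s + K_p·7.1 = 0.
So ω_n = √(7.1K_p) and 2ζω_n = 1.7, giving ζ = 1.7/(2√(7.1K_p)).
Setting ζ = 0.84: √(7.1K_p) = 1.7/(2·0.84) = 1.012, so K_p = 1.024/7.1 = 0.144.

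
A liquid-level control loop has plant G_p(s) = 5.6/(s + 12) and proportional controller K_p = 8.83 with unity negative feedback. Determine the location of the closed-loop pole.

s = -61.45

Closed-loop transfer function: T(s) = K_p·G_p(s)/(1 + K_p·G_p(s)) = 49.45/(s + 12 + 49.45) = 49.45/(s + 61.45).
The closed-loop pole is at s = −61.45.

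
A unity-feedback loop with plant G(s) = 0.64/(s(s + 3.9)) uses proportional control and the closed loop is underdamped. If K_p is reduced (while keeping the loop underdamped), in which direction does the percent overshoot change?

ζ = 3.9/(2√(0.64K_p)) rises as K_p falls; higher damping means less overshoot.

decrease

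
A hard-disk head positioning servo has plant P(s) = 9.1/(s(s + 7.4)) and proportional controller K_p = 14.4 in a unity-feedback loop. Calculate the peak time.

Closed-loop characteristic equation: s² + 7.4s + 131 = 0, so ω_n = 11.45 rad/s and ζ = 7.4/(2·11.45) = 0.3232.
Damped frequency ω_d = ω_n√(1−ζ²) = 10.83 rad/s, so peak time T_p = π/ω_d = 0.29 s.

T_p = 0.29 s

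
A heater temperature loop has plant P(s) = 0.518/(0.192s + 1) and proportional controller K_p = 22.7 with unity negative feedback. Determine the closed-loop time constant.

Closed loop: T(s) = K_p·P/(1+K_p·P) = 11.76/(0.192s + 1 + 11.76), with pole at s = −(1 + 11.76)/0.192 = −66.45.
Closed-loop time constant τ = 1/66.45 = 0.015 s.

τ = 0.015 s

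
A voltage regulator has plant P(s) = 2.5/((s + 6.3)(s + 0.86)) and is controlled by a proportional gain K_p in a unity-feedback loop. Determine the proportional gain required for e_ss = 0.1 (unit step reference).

K_p = 19.5

The loop is type 0, so e_ss(step) = 1/(1 + K_pos) with K_pos = K_p·P(0).
P(0) = 0.4614. Require 1/(1 + K_p·0.4614) = 0.1, so 1 + 0.4614·K_p = 10.
K_p = (10 − 1)/0.4614 = 19.5.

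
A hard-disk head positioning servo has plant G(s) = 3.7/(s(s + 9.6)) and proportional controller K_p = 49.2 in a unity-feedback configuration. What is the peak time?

From 1 + K_pG(s) = 0: s² + 9.6s + 182 = 0 ⇒ ω_n = 13.49, ζ = 0.3558.
Damped frequency ω_d = ω_n√(1−ζ²) = 12.61 rad/s, so peak time T_p = π/ω_d = 0.249 s.

T_p = 0.249 s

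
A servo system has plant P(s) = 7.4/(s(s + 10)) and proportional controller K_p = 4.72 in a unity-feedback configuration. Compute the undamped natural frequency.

ω_n = 5.91 rad/s

1 + K_p·P(s) = 0 gives s² + 10s + 34.93 = 0.
So ω_n² = 34.93 ⇒ ω_n = 5.91 rad/s, and ζ = 10/(2ω_n) = 0.846.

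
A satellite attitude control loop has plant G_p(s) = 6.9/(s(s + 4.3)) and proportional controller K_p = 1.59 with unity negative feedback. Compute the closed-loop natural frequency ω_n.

With unity feedback the closed-loop characteristic equation is s² + 4.3s + 1.59·6.9 = s² + 4.3s + 10.97 = 0.
So ω_n² = 10.97 ⇒ ω_n = 3.312 rad/s, and ζ = 4.3/(2ω_n) = 0.649.

ω_n = 3.31 rad/s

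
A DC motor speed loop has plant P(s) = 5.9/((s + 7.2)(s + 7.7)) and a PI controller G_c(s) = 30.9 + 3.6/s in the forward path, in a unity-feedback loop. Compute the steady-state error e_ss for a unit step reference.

The open loop G_c(s)P(s) has a pole at the origin (type 1), so the static position error constant is infinite and e_ss = 1/(1+∞) = 0.

0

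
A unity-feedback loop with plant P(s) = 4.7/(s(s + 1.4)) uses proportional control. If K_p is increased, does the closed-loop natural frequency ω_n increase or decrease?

ω_n = √(4.7·K_p), which grows with K_p.

increase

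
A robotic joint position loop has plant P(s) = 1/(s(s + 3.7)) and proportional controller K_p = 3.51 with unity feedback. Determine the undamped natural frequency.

1 + K_p·P(s) = 0 gives s² + 3.7s + 3.51 = 0.
So ω_n² = 3.51 ⇒ ω_n = 1.873 rad/s, and ζ = 3.7/(2ω_n) = 0.987.

ω_n = 1.87 rad/s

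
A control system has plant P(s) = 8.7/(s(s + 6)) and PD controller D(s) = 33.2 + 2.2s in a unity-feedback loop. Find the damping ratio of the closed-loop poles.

Forward path: (33.2 + 2.2s)·8.7/(s(s+6)). The closed-loop characteristic equation is s² + (6 + 8.7·2.2)s + 8.7·33.2 = 0.
That is s² + 25.14s + 288.8 = 0, so ω_n = 17 rad/s and ζ = 25.14/(2·17) = 0.7396.

ζ = 0.74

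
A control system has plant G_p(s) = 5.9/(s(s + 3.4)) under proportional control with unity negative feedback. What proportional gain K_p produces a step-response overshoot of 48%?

K_p = 9.46

From %OS = 100·exp(−πζ/√(1−ζ²)) = 48%, ζ = −ln(0.48)/√(π²+ln²(0.48)) = 0.2275.
Characteristic equation s² + 3.4s + 5.9K_p = 0 gives ζ = 3.4/(2√(5.9K_p)).
Setting ζ = 0.2275: √(5.9K_p) = 3.4/(2·0.2275) = 7.472, so K_p = 55.84/5.9 = 9.46.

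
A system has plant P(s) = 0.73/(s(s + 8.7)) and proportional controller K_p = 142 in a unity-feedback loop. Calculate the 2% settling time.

T_s ≈ 0.92 s

From 1 + K_pP(s) = 0: s² + 8.7s + 103.7 = 0 ⇒ ω_n = 10.18, ζ = 0.4273.
2% settling time T_s ≈ 4/(ζω_n) = 4/4.35 = 0.92 s.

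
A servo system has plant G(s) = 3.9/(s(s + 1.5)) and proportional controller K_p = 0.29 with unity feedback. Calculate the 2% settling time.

Closed-loop characteristic equation: s² + 1.5s + 1.131 = 0, so ω_n = 1.063 rad/s and ζ = 1.5/(2·1.063) = 0.7052.
2% settling time T_s ≈ 4/(ζω_n) = 4/0.75 = 5.33 s.

T_s ≈ 5.33 s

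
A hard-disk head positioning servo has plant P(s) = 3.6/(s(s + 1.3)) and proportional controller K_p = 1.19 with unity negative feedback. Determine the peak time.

Closed-loop characteristic equation: s² + 1.3s + 4.284 = 0, so ω_n = 2.07 rad/s and ζ = 1.3/(2·2.07) = 0.314.
Damped frequency ω_d = ω_n√(1−ζ²) = 1.965 rad/s, so peak time T_p = π/ω_d = 1.6 s.

T_p = 1.6 s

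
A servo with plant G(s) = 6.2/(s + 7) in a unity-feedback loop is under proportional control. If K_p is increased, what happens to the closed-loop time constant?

The closed-loop bandwidth 7+K_p·6.2 grows with K_p, so τ shrinks.

decrease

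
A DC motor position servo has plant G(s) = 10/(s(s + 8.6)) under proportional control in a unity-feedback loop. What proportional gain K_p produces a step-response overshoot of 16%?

From %OS = 100·exp(−πζ/√(1−ζ²)) = 16%, ζ = −ln(0.16)/√(π²+ln²(0.16)) = 0.5039.
Characteristic equation s² + 8.6s + 10K_p = 0 gives ζ = 8.6/(2√(10K_p)).
Setting ζ = 0.5039: √(10K_p) = 8.6/(2·0.5039) = 8.534, so K_p = 72.83/10 = 7.28.

K_p = 7.28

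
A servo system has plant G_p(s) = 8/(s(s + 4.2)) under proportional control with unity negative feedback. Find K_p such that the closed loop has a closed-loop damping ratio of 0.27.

K_p = 7.56

Closed-loop characteristic equation: s² + 4.2s + K_p·8 = 0.
So ω_n = √(8K_p) and 2ζω_n = 4.2, giving ζ = 4.2/(2√(8K_p)).
Setting ζ = 0.27: √(8K_p) = 4.2/(2·0.27) = 7.778, so K_p = 60.49/8 = 7.56.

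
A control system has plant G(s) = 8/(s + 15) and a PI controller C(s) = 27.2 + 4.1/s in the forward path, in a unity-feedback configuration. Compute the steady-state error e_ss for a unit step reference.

The open loop C(s)G(s) has a pole at the origin (type 1), so the static position error constant is infinite and e_ss = 1/(1+∞) = 0.

0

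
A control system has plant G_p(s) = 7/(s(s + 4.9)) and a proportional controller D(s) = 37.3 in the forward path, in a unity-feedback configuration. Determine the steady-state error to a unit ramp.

0.0188

The loop has one pole at the origin (type 1). Velocity error constant K_v = lim_{s→0} s·D(s)G_p(s) = 37.3·7/4.9 = 53.29.
Steady-state error to a unit ramp: e_ss = 1/K_v = 0.0188.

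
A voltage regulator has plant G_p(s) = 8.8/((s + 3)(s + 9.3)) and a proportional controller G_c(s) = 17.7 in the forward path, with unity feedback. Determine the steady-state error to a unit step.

The loop is type 0. Static position error constant K_pos = G_c(0)·G_p(0) = 17.7·0.3154 = 5.583.
Steady-state error to a unit step: e_ss = 1/(1+K_pos) = 1/6.583 = 0.152.

0.152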